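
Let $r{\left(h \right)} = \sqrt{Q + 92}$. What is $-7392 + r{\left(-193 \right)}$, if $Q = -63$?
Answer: $-7392 + \sqrt{29} \approx -7386.6$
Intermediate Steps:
$r{\left(h \right)} = \sqrt{29}$ ($r{\left(h \right)} = \sqrt{-63 + 92} = \sqrt{29}$)
$-7392 + r{\left(-193 \right)} = -7392 + \sqrt{29}$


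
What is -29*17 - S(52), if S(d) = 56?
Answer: -549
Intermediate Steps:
-29*17 - S(52) = -29*17 - 1*56 = -493 - 56 = -549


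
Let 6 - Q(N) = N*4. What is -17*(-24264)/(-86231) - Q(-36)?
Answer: -13347138/86231 ≈ -154.78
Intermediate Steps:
Q(N) = 6 - 4*N (Q(N) = 6 - N*4 = 6 - 4*N)
-17*(-24264)/(-86231) - Q(-36) = -17*(-24264)/(-86231) - (6 - 4*(-36)) = 412488*(-1/86231) - (6 + 144) = -412488/86231 - 1*150 = -412488/86231 - 150 = -13347138/86231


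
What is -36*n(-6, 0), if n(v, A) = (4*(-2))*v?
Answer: -1728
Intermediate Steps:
n(v, A) = -8*v
-36*n(-6, 0) = -(-288)*(-6) = -36*48 = -1728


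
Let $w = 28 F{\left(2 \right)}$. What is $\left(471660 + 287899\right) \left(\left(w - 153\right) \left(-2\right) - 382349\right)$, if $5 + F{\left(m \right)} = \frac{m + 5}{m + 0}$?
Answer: $-290120396081$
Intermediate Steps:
$F{\left(m \right)} = -5 + \frac{5 + m}{m}$ ($F{\left(m \right)} = -5 + \frac{m + 5}{m + 0} = -5 + \frac{5 + m}{m}$)
$w = -42$ ($w = 28 \left(-4 + \frac{5}{2}\right) = 28 \left(- \frac{3}{2}\right) = -42$)
$\left(471660 + 287899\right) \left(\left(w - 153\right) \left(-2\right) - 382349\right) = \left(471660 + 287899\right) \left(\left(-42 - 153\right) \left(-2\right) - 382349\right) = 759559 \left(\left(-195\right) \left(-2\right) - 382349\right) = 759559 \left(390 - 382349\right) = 759559 \left(-381959\right) = -290120396081$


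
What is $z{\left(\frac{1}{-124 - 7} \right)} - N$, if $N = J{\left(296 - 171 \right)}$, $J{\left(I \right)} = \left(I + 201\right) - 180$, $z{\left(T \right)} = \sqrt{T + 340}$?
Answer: $-146 + \frac{\sqrt{5834609}}{131} \approx -127.56$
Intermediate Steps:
$z{\left(T \right)} = \sqrt{340 + T}$
$J{\left(I \right)} = 21 + I$ ($J{\left(I \right)} = \left(201 + I\right) - 180 = 21 + I$)
$N = 146$ ($N = 21 + \left(296 - 171\right) = 21 + 125 = 146$)
$z{\left(\frac{1}{-124 - 7} \right)} - N = \sqrt{340 + \frac{1}{-124 - 7}} - 146 = \sqrt{340 + \frac{1}{-131}} - 146 = \sqrt{340 - \frac{1}{131}} - 146 = \sqrt{\frac{44539}{131}} - 146 = \frac{\sqrt{5834609}}{131} - 146 = -146 + \frac{\sqrt{5834609}}{131}$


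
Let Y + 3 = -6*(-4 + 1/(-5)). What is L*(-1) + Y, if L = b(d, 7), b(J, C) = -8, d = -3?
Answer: 151/5 ≈ 30.200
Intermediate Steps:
Y = 111/5 (Y = -3 - 6*(-4 + 1/(-5)) = -3 - 6*(-4 + 1*(-⅕)) = -3 - 6*(-4 - ⅕) = -3 - 6*(-21/5) = -3 + 126/5 = 111/5 ≈ 22.200)
L = -8
L*(-1) + Y = -8*(-1) + 111/5 = 8 + 111/5 = 151/5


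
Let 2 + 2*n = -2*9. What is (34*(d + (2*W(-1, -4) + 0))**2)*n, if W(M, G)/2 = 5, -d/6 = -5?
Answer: -850000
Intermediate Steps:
d = 30 (d = -6*(-5) = 30)
W(M, G) = 10 (W(M, G) = 2*5 = 10)
n = -10 (n = -1 + (-2*9)/2 = -1 + (1/2)*(-18) = -1 - 9 = -10)
(34*(d + (2*W(-1, -4) + 0))**2)*n = (34*(30 + (2*10 + 0))**2)*(-10) = (34*(30 + (20 + 0))**2)*(-10) = (34*(30 + 20)**2)*(-10) = (34*50**2)*(-10) = (34*2500)*(-10) = 85000*(-10) = -850000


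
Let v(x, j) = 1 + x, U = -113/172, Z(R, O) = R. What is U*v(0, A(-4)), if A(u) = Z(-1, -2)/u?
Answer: -113/172 ≈ -0.65698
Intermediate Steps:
U = -113/172 (U = -113*1/172 = -113/172 ≈ -0.65698)
A(u) = -1/u
U*v(0, A(-4)) = -113*(1 + 0)/172 = -113/172*1 = -113/172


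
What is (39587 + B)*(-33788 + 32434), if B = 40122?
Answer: -107925986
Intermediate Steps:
(39587 + B)*(-33788 + 32434) = (39587 + 40122)*(-33788 + 32434) = 79709*(-1354) = -107925986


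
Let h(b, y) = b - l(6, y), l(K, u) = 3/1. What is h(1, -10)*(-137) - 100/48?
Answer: 3263/12 ≈ 271.92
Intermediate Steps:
l(K, u) = 3 (l(K, u) = 3*1 = 3)
h(b, y) = -3 + b (h(b, y) = b - 1*3 = b - 3 = -3 + b)
h(1, -10)*(-137) - 100/48 = (-3 + 1)*(-137) - 100/48 = -2*(-137) - 100*1/48 = 274 - 25/12 = 3263/12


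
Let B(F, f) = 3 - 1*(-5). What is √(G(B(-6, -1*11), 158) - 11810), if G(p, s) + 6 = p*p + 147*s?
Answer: √11474 ≈ 107.12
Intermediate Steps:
B(F, f) = 8 (B(F, f) = 3 + 5 = 8)
G(p, s) = -6 + p² + 147*s (G(p, s) = -6 + (p*p + 147*s) = -6 + (p² + 147*s) = -6 + p² + 147*s)
√(G(B(-6, -1*11), 158) - 11810) = √((-6 + 8² + 147*158) - 11810) = √((-6 + 64 + 23226) - 11810) = √(23284 - 11810) = √11474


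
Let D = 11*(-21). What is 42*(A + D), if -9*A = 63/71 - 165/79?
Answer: -54387074/5609 ≈ -9696.4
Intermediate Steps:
D = -231
A = 2246/16827 (A = -(63/71 - 165/79)/9 = -⅑*(-6738/5609) = 2246/16827 ≈ 0.13348)
42*(A + D) = 42*(2246/16827 - 231) = 42*(-3884791/16827) = -54387074/5609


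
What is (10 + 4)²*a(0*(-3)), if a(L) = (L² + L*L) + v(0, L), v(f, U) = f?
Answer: 0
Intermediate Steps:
a(L) = 2*L² (a(L) = (L² + L*L) + 0 = (L² + L²) + 0 = 2*L² + 0 = 2*L²)
(10 + 4)²*a(0*(-3)) = (10 + 4)²*(2*(0*(-3))²) = 14²*(2*0²) = 196*(2*0) = 196*0 = 0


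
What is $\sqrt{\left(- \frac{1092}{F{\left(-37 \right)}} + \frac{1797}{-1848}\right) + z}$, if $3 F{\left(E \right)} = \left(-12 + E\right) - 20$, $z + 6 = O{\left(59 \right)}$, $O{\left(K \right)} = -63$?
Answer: $\frac{i \sqrt{1128824774}}{7084} \approx 4.7428 i$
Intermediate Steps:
$z = -69$ ($z = -6 - 63 = -69$)
$F{\left(E \right)} = - \frac{32}{3} + \frac{E}{3}$ ($F{\left(E \right)} = \frac{\left(-12 + E\right) - 20}{3} = \frac{-32 + E}{3} = - \frac{32}{3} + \frac{E}{3}$)
$\sqrt{\left(- \frac{1092}{F{\left(-37 \right)}} + \frac{1797}{-1848}\right) + z} = \sqrt{\left(- \frac{1092}{- \frac{32}{3} + \frac{1}{3} \left(-37\right)} + \frac{1797}{-1848}\right) - 69} = \sqrt{\left(- \frac{1092}{- \frac{32}{3} - \frac{37}{3}} + 1797 \left(- \frac{1}{1848}\right)\right) - 69} = \sqrt{\left(- \frac{1092}{-23} - \frac{599}{616}\right) - 69} = \sqrt{\left(\left(-1092\right) \left(- \frac{1}{23}\right) - \frac{599}{616}\right) - 69} = \sqrt{\left(\frac{1092}{23} - \frac{599}{616}\right) - 69} = \sqrt{\frac{658895}{14168} - 69} = \sqrt{- \frac{318697}{14168}} = \frac{i \sqrt{1128824774}}{7084}$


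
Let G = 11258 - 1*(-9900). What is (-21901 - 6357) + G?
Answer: -7100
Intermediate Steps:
G = 21158 (G = 11258 + 9900 = 21158)
(-21901 - 6357) + G = (-21901 - 6357) + 21158 = -28258 + 21158 = -7100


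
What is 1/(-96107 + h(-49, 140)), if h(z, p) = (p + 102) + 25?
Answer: -1/95840 ≈ -1.0434e-5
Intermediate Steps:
h(z, p) = 127 + p (h(z, p) = (102 + p) + 25 = 127 + p)
1/(-96107 + h(-49, 140)) = 1/(-96107 + (127 + 140)) = 1/(-96107 + 267) = 1/(-95840) = -1/95840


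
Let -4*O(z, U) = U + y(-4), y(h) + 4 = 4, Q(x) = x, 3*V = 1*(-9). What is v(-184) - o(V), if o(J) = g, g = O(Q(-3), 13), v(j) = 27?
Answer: 121/4 ≈ 30.250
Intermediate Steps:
V = -3 (V = (1*(-9))/3 = (1/3)*(-9) = -3)
y(h) = 0 (y(h) = -4 + 4 = 0)
O(z, U) = -U/4 (O(z, U) = -(U + 0)/4 = -U/4)
g = -13/4 (g = -1/4*13 = -13/4 ≈ -3.2500)
o(J) = -13/4
v(-184) - o(V) = 27 - 1*(-13/4) = 27 + 13/4 = 121/4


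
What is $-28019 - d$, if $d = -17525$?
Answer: $-10494$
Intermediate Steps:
$-28019 - d = -28019 - -17525 = -28019 + 17525 = -10494$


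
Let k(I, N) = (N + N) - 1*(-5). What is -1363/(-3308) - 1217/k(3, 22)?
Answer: -3959049/162092 ≈ -24.425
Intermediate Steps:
k(I, N) = 5 + 2*N (k(I, N) = 2*N + 5 = 5 + 2*N)
-1363/(-3308) - 1217/k(3, 22) = -1363/(-3308) - 1217/(5 + 2*22) = -1363*(-1/3308) - 1217/(5 + 44) = 1363/3308 - 1217/49 = -3959049/162092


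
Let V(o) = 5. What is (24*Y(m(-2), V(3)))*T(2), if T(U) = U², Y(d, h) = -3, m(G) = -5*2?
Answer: -288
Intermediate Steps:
m(G) = -10
(24*Y(m(-2), V(3)))*T(2) = (24*(-3))*2² = -72*4 = -288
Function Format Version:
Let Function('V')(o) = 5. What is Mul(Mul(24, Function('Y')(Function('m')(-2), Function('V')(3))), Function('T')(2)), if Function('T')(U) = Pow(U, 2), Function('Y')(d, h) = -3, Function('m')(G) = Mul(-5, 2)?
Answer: -288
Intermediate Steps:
Function('m')(G) = -10
Mul(Mul(24, Function('Y')(Function('m')(-2), Function('V')(3))), Function('T')(2)) = Mul(Mul(24, -3), Pow(2, 2)) = Mul(-72, 4) = -288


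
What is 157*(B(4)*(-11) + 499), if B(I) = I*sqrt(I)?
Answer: 64527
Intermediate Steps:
B(I) = I**(3/2)
157*(B(4)*(-11) + 499) = 157*(4**(3/2)*(-11) + 499) = 157*(8*(-11) + 499) = 157*(-88 + 499) = 157*411 = 64527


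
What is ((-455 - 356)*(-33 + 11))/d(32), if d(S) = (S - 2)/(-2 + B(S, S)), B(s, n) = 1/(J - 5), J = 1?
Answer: -26763/20 ≈ -1338.2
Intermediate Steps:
B(s, n) = -1/4 (B(s, n) = 1/(1 - 5) = 1/(-4) = -1/4)
d(S) = 8/9 - 4*S/9 (d(S) = (S - 2)/(-2 - 1/4) = (-2 + S)/(-9/4) = (-2 + S)*(-4/9) = 8/9 - 4*S/9)
((-455 - 356)*(-33 + 11))/d(32) = ((-455 - 356)*(-33 + 11))/(8/9 - 4/9*32) = (-811*(-22))/(8/9 - 128/9) = 17842/(-40/3) = 17842*(-3/40) = -26763/20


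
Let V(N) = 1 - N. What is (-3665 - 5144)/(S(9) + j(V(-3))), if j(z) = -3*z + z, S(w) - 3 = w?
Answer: -8809/4 ≈ -2202.3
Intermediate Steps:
S(w) = 3 + w
j(z) = -2*z
(-3665 - 5144)/(S(9) + j(V(-3))) = (-3665 - 5144)/((3 + 9) - 2*(1 - 1*(-3))) = -8809/(12 - 2*(1 + 3)) = -8809/(12 - 2*4) = -8809/(12 - 8) = -8809/4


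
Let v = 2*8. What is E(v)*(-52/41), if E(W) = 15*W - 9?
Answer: -12012/41 ≈ -292.98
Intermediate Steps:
v = 16
E(W) = -9 + 15*W
E(v)*(-52/41) = (-9 + 15*16)*(-52/41) = (-9 + 240)*(-52*1/41) = 231*(-52/41) = -12012/41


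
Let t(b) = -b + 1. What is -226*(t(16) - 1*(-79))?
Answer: -14464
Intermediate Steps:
t(b) = 1 - b
-226*(t(16) - 1*(-79)) = -226*((1 - 1*16) - 1*(-79)) = -226*((1 - 16) + 79) = -226*(-15 + 79) = -226*64 = -14464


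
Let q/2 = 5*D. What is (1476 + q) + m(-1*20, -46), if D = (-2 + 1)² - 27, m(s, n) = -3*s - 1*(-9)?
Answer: 1285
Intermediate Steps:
m(s, n) = 9 - 3*s (m(s, n) = -3*s + 9 = 9 - 3*s)
D = -26 (D = (-1)² - 27 = 1 - 27 = -26)
q = -260 (q = 2*(5*(-26)) = 2*(-130) = -260)
(1476 + q) + m(-1*20, -46) = (1476 - 260) + (9 - (-3)*20) = 1216 + (9 - 3*(-20)) = 1216 + (9 + 60) = 1216 + 69 = 1285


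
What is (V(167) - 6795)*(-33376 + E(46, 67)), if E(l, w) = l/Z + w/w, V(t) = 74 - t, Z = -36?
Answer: 689687404/3 ≈ 2.2990e+8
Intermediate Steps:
E(l, w) = 1 - l/36 (E(l, w) = l/(-36) + w/w = l*(-1/36) + 1 = -l/36 + 1 = 1 - l/36)
(V(167) - 6795)*(-33376 + E(46, 67)) = ((74 - 1*167) - 6795)*(-33376 + (1 - 1/36*46)) = ((74 - 167) - 6795)*(-33376 + (1 - 23/18)) = (-93 - 6795)*(-33376 - 5/18) = -6888*(-600773/18) = 689687404/3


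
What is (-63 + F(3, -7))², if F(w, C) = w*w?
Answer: 2916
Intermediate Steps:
F(w, C) = w²
(-63 + F(3, -7))² = (-63 + 3²)² = (-63 + 9)² = (-54)² = 2916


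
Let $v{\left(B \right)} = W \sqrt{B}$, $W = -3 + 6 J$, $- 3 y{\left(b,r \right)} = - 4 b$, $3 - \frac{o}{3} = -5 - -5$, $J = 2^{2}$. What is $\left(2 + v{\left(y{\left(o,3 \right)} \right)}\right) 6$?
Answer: $12 + 252 \sqrt{3} \approx 448.48$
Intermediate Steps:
$J = 4$
$o = 9$ ($o = 9 - 3 \left(-5 - -5\right) = 9 - 3 \left(-5 + 5\right) = 9 - 0 = 9 + 0 = 9$)
$y{\left(b,r \right)} = \frac{4 b}{3}$ ($y{\left(b,r \right)} = - \frac{\left(-4\right) b}{3} = \frac{4 b}{3}$)
$W = 21$ ($W = -3 + 6 \cdot 4 = -3 + 24 = 21$)
$v{\left(B \right)} = 21 \sqrt{B}$
$\left(2 + v{\left(y{\left(o,3 \right)} \right)}\right) 6 = \left(2 + 21 \sqrt{\frac{4}{3} \cdot 9}\right) 6 = \left(2 + 21 \sqrt{12}\right) 6 = \left(2 + 21 \cdot 2 \sqrt{3}\right) 6 = \left(2 + 42 \sqrt{3}\right) 6 = 12 + 252 \sqrt{3}$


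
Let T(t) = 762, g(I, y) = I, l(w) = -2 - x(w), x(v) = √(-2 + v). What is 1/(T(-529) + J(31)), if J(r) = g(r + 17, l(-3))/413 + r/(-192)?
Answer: 79296/60419965 ≈ 0.0013124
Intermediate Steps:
l(w) = -2 - √(-2 + w)
J(r) = 17/413 - 221*r/79296 (J(r) = (r + 17)/413 + r/(-192) = (17 + r)*(1/413) + r*(-1/192) = (17/413 + r/413) - r/192 = 17/413 - 221*r/79296)
1/(T(-529) + J(31)) = 1/(762 + (17/413 - 221/79296*31)) = 1/(762 + (17/413 - 6851/79296)) = 1/(762 - 3587/79296) = 1/(60419965/79296) = 79296/60419965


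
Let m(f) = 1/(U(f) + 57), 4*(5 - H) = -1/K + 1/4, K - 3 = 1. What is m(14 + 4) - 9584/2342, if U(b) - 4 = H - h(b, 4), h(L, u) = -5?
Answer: -339061/83141 ≈ -4.0781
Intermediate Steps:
K = 4 (K = 3 + 1 = 4)
H = 5 (H = 5 - (-1/4 + 1/4)/4 = 5 - (-1*¼ + 1*(¼))/4 = 5 - (-¼ + ¼)/4 = 5 - ¼*0 = 5 + 0 = 5)
U(b) = 14 (U(b) = 4 + (5 - 1*(-5)) = 4 + (5 + 5) = 4 + 10 = 14)
m(f) = 1/71 (m(f) = 1/(14 + 57) = 1/71)
m(14 + 4) - 9584/2342 = 1/71 - 9584/2342 = 1/71 - 1*4792/1171 = 1/71 - 4792/1171 = -339061/83141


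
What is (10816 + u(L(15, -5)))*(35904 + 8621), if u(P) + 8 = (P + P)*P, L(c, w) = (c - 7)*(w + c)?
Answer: 1051146200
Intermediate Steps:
L(c, w) = (-7 + c)*(c + w)
u(P) = -8 + 2*P² (u(P) = -8 + (P + P)*P = -8 + (2*P)*P = -8 + 2*P²)
(10816 + u(L(15, -5)))*(35904 + 8621) = (10816 + (-8 + 2*(15² - 7*15 - 7*(-5) + 15*(-5))²))*(35904 + 8621) = (10816 + (-8 + 2*(225 - 105 + 35 - 75)²))*44525 = (10816 + (-8 + 2*80²))*44525 = (10816 + (-8 + 2*6400))*44525 = (10816 + (-8 + 12800))*44525 = (10816 + 12792)*44525 = 23608*44525 = 1051146200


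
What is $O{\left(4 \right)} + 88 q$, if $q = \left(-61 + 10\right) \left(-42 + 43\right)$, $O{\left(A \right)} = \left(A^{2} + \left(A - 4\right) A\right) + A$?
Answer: $-4468$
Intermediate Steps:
$O{\left(A \right)} = A + A^{2} + A \left(-4 + A\right)$ ($O{\left(A \right)} = \left(A^{2} + \left(A - 4\right) A\right) + A = \left(A^{2} + \left(-4 + A\right) A\right) + A = \left(A^{2} + A \left(-4 + A\right)\right) + A = A + A^{2} + A \left(-4 + A\right)$)
$q = -51$ ($q = \left(-51\right) 1 = -51$)
$O{\left(4 \right)} + 88 q = 4 \left(-3 + 2 \cdot 4\right) + 88 \left(-51\right) = 4 \left(-3 + 8\right) - 4488 = 4 \cdot 5 - 4488 = 20 - 4488 = -4468$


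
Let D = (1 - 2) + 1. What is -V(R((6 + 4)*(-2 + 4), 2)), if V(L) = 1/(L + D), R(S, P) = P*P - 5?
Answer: 1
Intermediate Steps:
D = 0 (D = -1 + 1 = 0)
R(S, P) = -5 + P² (R(S, P) = P² - 5 = -5 + P²)
V(L) = 1/L (V(L) = 1/(L + 0) = 1/L)
-V(R((6 + 4)*(-2 + 4), 2)) = -1/(-5 + 2²) = -1/(-5 + 4) = -1/(-1) = -1*(-1) = 1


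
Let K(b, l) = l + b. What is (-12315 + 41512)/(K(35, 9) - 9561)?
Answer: -29197/9517 ≈ -3.0679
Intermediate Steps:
K(b, l) = b + l
(-12315 + 41512)/(K(35, 9) - 9561) = (-12315 + 41512)/((35 + 9) - 9561) = 29197/(44 - 9561) = 29197/(-9517) = 29197*(-1/9517) = -29197/9517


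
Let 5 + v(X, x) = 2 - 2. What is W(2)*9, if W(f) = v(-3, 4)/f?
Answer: -45/2 ≈ -22.500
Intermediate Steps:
v(X, x) = -5 (v(X, x) = -5 + (2 - 2) = -5 + 0 = -5)
W(f) = -5/f
W(2)*9 = -5/2*9 = -45/2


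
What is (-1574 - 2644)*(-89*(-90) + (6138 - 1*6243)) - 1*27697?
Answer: -33370987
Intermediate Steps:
(-1574 - 2644)*(-89*(-90) + (6138 - 1*6243)) - 1*27697 = -4218*(8010 + (6138 - 6243)) - 27697 = -4218*(8010 - 105) - 27697 = -4218*7905 - 27697 = -33343290 - 27697 = -33370987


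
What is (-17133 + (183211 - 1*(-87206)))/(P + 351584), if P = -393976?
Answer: -63321/10598 ≈ -5.9748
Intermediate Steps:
(-17133 + (183211 - 1*(-87206)))/(P + 351584) = (-17133 + (183211 - 1*(-87206)))/(-393976 + 351584) = (-17133 + (183211 + 87206))/(-42392) = (-17133 + 270417)*(-1/42392) = 253284*(-1/42392) = -63321/10598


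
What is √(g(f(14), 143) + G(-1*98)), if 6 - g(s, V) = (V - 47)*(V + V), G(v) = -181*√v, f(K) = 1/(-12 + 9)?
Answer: √(-27450 - 1267*I*√2) ≈ 5.4046 - 165.77*I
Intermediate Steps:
f(K) = -⅓ (f(K) = 1/(-3) = -⅓)
g(s, V) = 6 - 2*V*(-47 + V) (g(s, V) = 6 - (V - 47)*(V + V) = 6 - (-47 + V)*2*V = 6 - 2*V*(-47 + V))
√(g(f(14), 143) + G(-1*98)) = √((6 - 2*143² + 94*143) - 181*7*I*√2) = √((6 - 2*20449 + 13442) - 1267*I*√2) = √((6 - 40898 + 13442) - 1267*I*√2) = √(-27450 - 1267*I*√2)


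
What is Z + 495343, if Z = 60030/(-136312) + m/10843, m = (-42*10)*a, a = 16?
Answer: 33760525253/68156 ≈ 4.9534e+5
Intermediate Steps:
m = -6720 (m = -42*10*16 = -420*16 = -6720)
Z = -72255/68156 (Z = 60030/(-136312) - 6720/10843 = 60030*(-1/136312) - 6720*1/10843 = -30015/68156 - 960/1549 = -72255/68156 ≈ -1.0601)
Z + 495343 = -72255/68156 + 495343 = 33760525253/68156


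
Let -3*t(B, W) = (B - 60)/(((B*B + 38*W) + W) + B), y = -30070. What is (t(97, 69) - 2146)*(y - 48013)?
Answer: 6131414712809/36591 ≈ 1.6757e+8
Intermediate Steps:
t(B, W) = -(-60 + B)/(3*(B + B² + 39*W)) (t(B, W) = -(B - 60)/(3*(((B*B + 38*W) + W) + B)) = -(-60 + B)/(3*(((B² + 38*W) + W) + B)) = -(-60 + B)/(3*((B² + 39*W) + B)) = -(-60 + B)/(3*(B + B² + 39*W)))
(t(97, 69) - 2146)*(y - 48013) = ((20 - ⅓*97)/(97 + 97² + 39*69) - 2146)*(-30070 - 48013) = ((20 - 97/3)/(97 + 9409 + 2691) - 2146)*(-78083) = (-37/3/12197 - 2146)*(-78083) = ((1/12197)*(-37/3) - 2146)*(-78083) = (-37/36591 - 2146)*(-78083) = -78524323/36591*(-78083) = 6131414712809/36591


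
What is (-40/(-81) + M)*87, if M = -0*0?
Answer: 1160/27 ≈ 42.963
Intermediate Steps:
M = 0 (M = -68*0 = 0)
(-40/(-81) + M)*87 = (-40/(-81) + 0)*87 = (-40*(-1/81) + 0)*87 = (40/81 + 0)*87 = (40/81)*87 = 1160/27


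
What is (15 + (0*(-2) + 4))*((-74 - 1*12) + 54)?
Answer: -608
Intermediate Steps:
(15 + (0*(-2) + 4))*((-74 - 1*12) + 54) = (15 + (0 + 4))*((-74 - 12) + 54) = (15 + 4)*(-86 + 54) = 19*(-32) = -608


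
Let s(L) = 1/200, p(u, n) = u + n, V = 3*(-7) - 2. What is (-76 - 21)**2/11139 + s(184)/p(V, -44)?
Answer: 126069461/149262600 ≈ 0.84461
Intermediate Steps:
V = -23 (V = -21 - 2 = -23)
p(u, n) = n + u
s(L) = 1/200
(-76 - 21)**2/11139 + s(184)/p(V, -44) = (-76 - 21)**2/11139 + 1/(200*(-44 - 23)) = (-97)**2*(1/11139) + (1/200)/(-67) = 9409*(1/11139) + (1/200)*(-1/67) = 9409/11139 - 1/13400 = 126069461/149262600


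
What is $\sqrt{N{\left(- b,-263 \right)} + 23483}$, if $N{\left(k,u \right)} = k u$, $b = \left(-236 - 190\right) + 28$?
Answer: $11 i \sqrt{671} \approx 284.94 i$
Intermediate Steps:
$b = -398$ ($b = -426 + 28 = -398$)
$\sqrt{N{\left(- b,-263 \right)} + 23483} = \sqrt{\left(-1\right) \left(-398\right) \left(-263\right) + 23483} = \sqrt{398 \left(-263\right) + 23483} = \sqrt{-104674 + 23483} = \sqrt{-81191} = 11 i \sqrt{671}$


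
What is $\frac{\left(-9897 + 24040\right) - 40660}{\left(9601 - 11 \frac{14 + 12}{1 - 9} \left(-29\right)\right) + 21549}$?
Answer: $- \frac{35356}{40151} \approx -0.88058$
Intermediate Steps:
$\frac{\left(-9897 + 24040\right) - 40660}{\left(9601 - 11 \frac{14 + 12}{1 - 9} \left(-29\right)\right) + 21549} = \frac{14143 - 40660}{\left(9601 - 11 \frac{26}{-8} \left(-29\right)\right) + 21549} = - \frac{26517}{\left(9601 - 11 \cdot 26 \left(- \frac{1}{8}\right) \left(-29\right)\right) + 21549} = - \frac{26517}{\left(9601 - 11 \left(- \frac{13}{4}\right) \left(-29\right)\right) + 21549} = - \frac{26517}{\left(9601 - \left(- \frac{143}{4}\right) \left(-29\right)\right) + 21549} = - \frac{26517}{\left(9601 - \frac{4147}{4}\right) + 21549} = - \frac{26517}{\frac{34257}{4} + 21549} = - \frac{26517}{\frac{120453}{4}} = \left(-26517\right) \frac{4}{120453} = - \frac{35356}{40151}$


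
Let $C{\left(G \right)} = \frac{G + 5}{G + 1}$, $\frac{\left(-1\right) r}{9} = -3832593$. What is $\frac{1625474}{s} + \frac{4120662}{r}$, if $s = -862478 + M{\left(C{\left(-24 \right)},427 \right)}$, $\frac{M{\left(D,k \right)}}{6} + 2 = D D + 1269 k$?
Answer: $\frac{5811154507709753}{7264400930579961} \approx 0.79995$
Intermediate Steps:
$r = 34493337$ ($r = \left(-9\right) \left(-3832593\right) = 34493337$)
$C{\left(G \right)} = \frac{5 + G}{1 + G}$
$M{\left(D,k \right)} = -12 + 6 D^{2} + 7614 k$ ($M{\left(D,k \right)} = -12 + 6 \left(D D + 1269 k\right) = -12 + 6 \left(D^{2} + 1269 k\right) = -12 + \left(6 D^{2} + 7614 k\right) = -12 + 6 D^{2} + 7614 k$)
$s = \frac{1263618118}{529}$ ($s = -862478 + \left(-12 + 6 \left(\frac{5 - 24}{1 - 24}\right)^{2} + 7614 \cdot 427\right) = -862478 + \left(-12 + 6 \left(\frac{1}{-23} \left(-19\right)\right)^{2} + 3251178\right) = -862478 + \left(-12 + 6 \left(\left(- \frac{1}{23}\right) \left(-19\right)\right)^{2} + 3251178\right) = -862478 + \left(-12 + 6 \left(\frac{19}{23}\right)^{2} + 3251178\right) = -862478 + \left(-12 + 6 \cdot \frac{361}{529} + 3251178\right) = -862478 + \left(-12 + \frac{2166}{529} + 3251178\right) = -862478 + \frac{1719868980}{529} = \frac{1263618118}{529} \approx 2.3887 \cdot 10^{6}$)
$\frac{1625474}{s} + \frac{4120662}{r} = \frac{1625474}{\frac{1263618118}{529}} + \frac{4120662}{34493337} = 1625474 \cdot \frac{529}{1263618118} + 4120662 \cdot \frac{1}{34493337} = \frac{429937873}{631809059} + \frac{1373554}{11497779} = \frac{5811154507709753}{7264400930579961}$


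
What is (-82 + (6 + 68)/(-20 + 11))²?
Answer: 659344/81 ≈ 8140.0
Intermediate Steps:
(-82 + (6 + 68)/(-20 + 11))² = (-82 + 74/(-9))² = (-82 + 74*(-⅑))² = (-82 - 74/9)² = (-812/9)² = 659344/81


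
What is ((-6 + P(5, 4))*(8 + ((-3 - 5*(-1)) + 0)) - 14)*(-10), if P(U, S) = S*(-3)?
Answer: 1940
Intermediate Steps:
P(U, S) = -3*S
((-6 + P(5, 4))*(8 + ((-3 - 5*(-1)) + 0)) - 14)*(-10) = ((-6 - 3*4)*(8 + ((-3 - 5*(-1)) + 0)) - 14)*(-10) = ((-6 - 12)*(8 + ((-3 + 5) + 0)) - 14)*(-10) = (-18*(8 + (2 + 0)) - 14)*(-10) = (-18*(8 + 2) - 14)*(-10) = (-18*10 - 14)*(-10) = (-180 - 14)*(-10) = -194*(-10) = 1940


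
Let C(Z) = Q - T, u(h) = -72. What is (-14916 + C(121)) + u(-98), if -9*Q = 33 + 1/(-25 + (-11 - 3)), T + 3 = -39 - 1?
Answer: -5246981/351 ≈ -14949.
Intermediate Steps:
T = -43 (T = -3 + (-39 - 1) = -3 - 40 = -43)
Q = -1286/351 (Q = -(33 + 1/(-25 + (-11 - 3)))/9 = -(33 + 1/(-25 - 14))/9 = -(33 + 1/(-39))/9 = -(33 - 1/39)/9 = -⅑*1286/39 = -1286/351 ≈ -3.6638)
C(Z) = 13807/351 (C(Z) = -1286/351 - 1*(-43) = -1286/351 + 43 = 13807/351)
(-14916 + C(121)) + u(-98) = (-14916 + 13807/351) - 72 = -5221709/351 - 72 = -5246981/351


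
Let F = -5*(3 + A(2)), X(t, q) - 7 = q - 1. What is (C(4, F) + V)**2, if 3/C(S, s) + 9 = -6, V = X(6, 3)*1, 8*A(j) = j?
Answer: 1936/25 ≈ 77.440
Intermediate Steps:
A(j) = j/8
X(t, q) = 6 + q (X(t, q) = 7 + (q - 1) = 7 + (-1 + q) = 6 + q)
V = 9 (V = (6 + 3)*1 = 9*1 = 9)
F = -65/4 (F = -5*(3 + (1/8)*2) = -5*(3 + 1/4) = -5*13/4 = -65/4 ≈ -16.250)
C(S, s) = -1/5 (C(S, s) = 3/(-9 - 6) = 3/(-15) = 3*(-1/15) = -1/5)
(C(4, F) + V)**2 = (-1/5 + 9)**2 = (44/5)**2 = 1936/25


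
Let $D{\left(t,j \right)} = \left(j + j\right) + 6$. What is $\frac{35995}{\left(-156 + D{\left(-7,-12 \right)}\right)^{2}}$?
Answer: $\frac{35995}{30276} \approx 1.1889$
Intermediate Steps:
$D{\left(t,j \right)} = 6 + 2 j$ ($D{\left(t,j \right)} = 2 j + 6 = 6 + 2 j$)
$\frac{35995}{\left(-156 + D{\left(-7,-12 \right)}\right)^{2}} = \frac{35995}{\left(-156 + \left(6 + 2 \left(-12\right)\right)\right)^{2}} = \frac{35995}{\left(-156 + \left(6 - 24\right)\right)^{2}} = \frac{35995}{\left(-156 - 18\right)^{2}} = \frac{35995}{\left(-174\right)^{2}} = \frac{35995}{30276}$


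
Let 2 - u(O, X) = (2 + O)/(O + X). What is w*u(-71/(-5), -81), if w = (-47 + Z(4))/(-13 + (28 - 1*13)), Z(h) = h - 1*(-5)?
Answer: -14231/334 ≈ -42.608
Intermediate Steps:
Z(h) = 5 + h (Z(h) = h + 5 = 5 + h)
u(O, X) = 2 - (2 + O)/(O + X)
w = -19 (w = (-47 + (5 + 4))/(-13 + (28 - 1*13)) = (-47 + 9)/(-13 + (28 - 13)) = -38/(-13 + 15) = -38/2 = -38*1/2 = -19)
w*u(-71/(-5), -81) = -19*(-2 - 71/(-5) + 2*(-81))/(-71/(-5) - 81) = -19*(-2 - 71*(-1/5) - 162)/(-71*(-1/5) - 81) = -19*(-2 + 71/5 - 162)/(71/5 - 81) = -19*(-749)/((-334/5)*5) = -(-95)*(-749)/(334*5) = -19*749/334 = -14231/334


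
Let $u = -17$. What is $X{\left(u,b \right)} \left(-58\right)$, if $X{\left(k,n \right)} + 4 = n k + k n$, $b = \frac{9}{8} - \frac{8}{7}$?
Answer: $\frac{2755}{14} \approx 196.79$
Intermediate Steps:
$b = - \frac{1}{56}$ ($b = 9 \cdot \frac{1}{8} - \frac{8}{7} = \frac{9}{8} - \frac{8}{7} = - \frac{1}{56} \approx -0.017857$)
$X{\left(k,n \right)} = -4 + 2 k n$ ($X{\left(k,n \right)} = -4 + \left(n k + k n\right) = -4 + \left(k n + k n\right) = -4 + 2 k n$)
$X{\left(u,b \right)} \left(-58\right) = \left(-4 + 2 \left(-17\right) \left(- \frac{1}{56}\right)\right) \left(-58\right) = \left(-4 + \frac{17}{28}\right) \left(-58\right) = \left(- \frac{95}{28}\right) \left(-58\right) = \frac{2755}{14}$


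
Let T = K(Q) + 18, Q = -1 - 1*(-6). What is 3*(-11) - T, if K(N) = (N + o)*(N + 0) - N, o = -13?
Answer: -6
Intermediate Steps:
Q = 5 (Q = -1 + 6 = 5)
K(N) = -N + N*(-13 + N) (K(N) = (N - 13)*(N + 0) - N = (-13 + N)*N - N = N*(-13 + N) - N = -N + N*(-13 + N))
T = -27 (T = 5*(-14 + 5) + 18 = 5*(-9) + 18 = -45 + 18 = -27)
3*(-11) - T = 3*(-11) - 1*(-27) = -33 + 27 = -6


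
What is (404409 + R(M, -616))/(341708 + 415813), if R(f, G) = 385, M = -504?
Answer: 404794/757521 ≈ 0.53437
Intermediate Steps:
(404409 + R(M, -616))/(341708 + 415813) = (404409 + 385)/(341708 + 415813) = 404794/757521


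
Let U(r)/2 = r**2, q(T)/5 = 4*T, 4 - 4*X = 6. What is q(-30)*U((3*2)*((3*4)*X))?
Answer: -1555200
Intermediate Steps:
X = -1/2 (X = 1 - 1/4*6 = 1 - 3/2 = -1/2 ≈ -0.50000)
q(T) = 20*T (q(T) = 5*(4*T) = 20*T)
U(r) = 2*r**2
q(-30)*U((3*2)*((3*4)*X)) = (20*(-30))*(2*((3*2)*((3*4)*(-1/2)))**2) = -1200*(6*(12*(-1/2)))**2 = -1200*(6*(-6))**2 = -1200*(-36)**2 = -1200*1296 = -600*2592 = -1555200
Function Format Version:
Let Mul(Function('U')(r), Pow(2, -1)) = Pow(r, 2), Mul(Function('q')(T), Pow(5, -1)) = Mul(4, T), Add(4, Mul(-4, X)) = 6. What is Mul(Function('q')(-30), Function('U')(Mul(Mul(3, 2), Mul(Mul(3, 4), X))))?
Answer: -1555200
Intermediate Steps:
X = Rational(-1, 2) (X = Add(1, Mul(Rational(-1, 4), 6)) = Add(1, Rational(-3, 2)) = Rational(-1, 2) ≈ -0.50000)
Function('q')(T) = Mul(20, T) (Function('q')(T) = Mul(5, Mul(4, T)) = Mul(20, T))
Function('U')(r) = Mul(2, Pow(r, 2))
Mul(Function('q')(-30), Function('U')(Mul(Mul(3, 2), Mul(Mul(3, 4), X)))) = Mul(Mul(20, -30), Mul(2, Pow(Mul(Mul(3, 2), Mul(Mul(3, 4), Rational(-1, 2))), 2))) = Mul(-600, Mul(2, Pow(Mul(6, Mul(12, Rational(-1, 2))), 2))) = Mul(-600, Mul(2, Pow(Mul(6, -6), 2))) = Mul(-600, Mul(2, Pow(-36, 2))) = Mul(-600, Mul(2, 1296)) = Mul(-600, 2592) = -1555200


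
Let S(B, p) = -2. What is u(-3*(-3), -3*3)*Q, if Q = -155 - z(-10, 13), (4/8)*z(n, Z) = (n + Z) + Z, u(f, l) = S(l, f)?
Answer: 374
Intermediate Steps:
u(f, l) = -2
z(n, Z) = 2*n + 4*Z (z(n, Z) = 2*((n + Z) + Z) = 2*((Z + n) + Z) = 2*(n + 2*Z) = 2*n + 4*Z)
Q = -187 (Q = -155 - (2*(-10) + 4*13) = -155 - (-20 + 52) = -155 - 1*32 = -155 - 32 = -187)
u(-3*(-3), -3*3)*Q = -2*(-187) = 374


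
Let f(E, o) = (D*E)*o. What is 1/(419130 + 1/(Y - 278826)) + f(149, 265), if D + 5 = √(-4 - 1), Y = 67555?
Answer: -17481986558949054/88550014229 + 39485*I*√5 ≈ -1.9743e+5 + 88291.0*I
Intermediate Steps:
D = -5 + I*√5 (D = -5 + √(-4 - 1) = -5 + √(-5) = -5 + I*√5 ≈ -5.0 + 2.2361*I)
f(E, o) = E*o*(-5 + I*√5) (f(E, o) = ((-5 + I*√5)*E)*o = (E*(-5 + I*√5))*o = E*o*(-5 + I*√5))
1/(419130 + 1/(Y - 278826)) + f(149, 265) = 1/(419130 + 1/(67555 - 278826)) + 149*265*(-5 + I*√5) = 1/(419130 + 1/(-211271)) + (-197425 + 39485*I*√5) = 1/(419130 - 1/211271) + (-197425 + 39485*I*√5) = 1/(88550014229/211271) + (-197425 + 39485*I*√5) = 211271/88550014229 + (-197425 + 39485*I*√5) = -17481986558949054/88550014229 + 39485*I*√5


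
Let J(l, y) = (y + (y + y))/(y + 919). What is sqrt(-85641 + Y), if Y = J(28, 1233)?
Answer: I*sqrt(99151104354)/1076 ≈ 292.64*I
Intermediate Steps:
J(l, y) = 3*y/(919 + y) (J(l, y) = (y + 2*y)/(919 + y) = (3*y)/(919 + y) = 3*y/(919 + y))
Y = 3699/2152 (Y = 3*1233/(919 + 1233) = 3*1233/2152 = 3*1233*(1/2152) = 3699/2152 ≈ 1.7189)
sqrt(-85641 + Y) = sqrt(-85641 + 3699/2152) = sqrt(-184295733/2152) = I*sqrt(99151104354)/1076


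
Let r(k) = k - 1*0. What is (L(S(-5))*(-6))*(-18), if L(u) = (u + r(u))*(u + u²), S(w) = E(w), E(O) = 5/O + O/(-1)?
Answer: 17280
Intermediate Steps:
r(k) = k (r(k) = k + 0 = k)
E(O) = -O + 5/O (E(O) = 5/O + O*(-1) = 5/O - O = -O + 5/O)
S(w) = -w + 5/w
L(u) = 2*u*(u + u²) (L(u) = (u + u)*(u + u²) = (2*u)*(u + u²) = 2*u*(u + u²))
(L(S(-5))*(-6))*(-18) = ((2*(-1*(-5) + 5/(-5))²*(1 + (-1*(-5) + 5/(-5))))*(-6))*(-18) = ((2*(5 + 5*(-⅕))²*(1 + (5 + 5*(-⅕))))*(-6))*(-18) = ((2*(5 - 1)²*(1 + (5 - 1)))*(-6))*(-18) = ((2*4²*(1 + 4))*(-6))*(-18) = ((2*16*5)*(-6))*(-18) = (160*(-6))*(-18) = -960*(-18) = 17280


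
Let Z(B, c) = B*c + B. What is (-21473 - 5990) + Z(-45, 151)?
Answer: -34303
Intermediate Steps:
Z(B, c) = B + B*c
(-21473 - 5990) + Z(-45, 151) = (-21473 - 5990) - 45*(1 + 151) = -27463 - 45*152 = -27463 - 6840 = -34303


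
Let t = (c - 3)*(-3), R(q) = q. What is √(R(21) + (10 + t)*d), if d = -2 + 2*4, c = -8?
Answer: 3*√31 ≈ 16.703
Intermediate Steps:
t = 33 (t = (-8 - 3)*(-3) = -11*(-3) = 33)
d = 6 (d = -2 + 8 = 6)
√(R(21) + (10 + t)*d) = √(21 + (10 + 33)*6) = √(21 + 43*6) = √(21 + 258) = √279 = 3*√31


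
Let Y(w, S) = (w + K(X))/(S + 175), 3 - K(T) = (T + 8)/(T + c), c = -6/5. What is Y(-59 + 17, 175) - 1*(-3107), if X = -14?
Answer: 41321603/13300 ≈ 3106.9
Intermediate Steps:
c = -6/5 (c = -6*1/5 = -6/5 ≈ -1.2000)
K(T) = 3 - (8 + T)/(-6/5 + T) (K(T) = 3 - (T + 8)/(T - 6/5) = 3 - (8 + T)/(-6/5 + T))
Y(w, S) = (99/38 + w)/(175 + S) (Y(w, S) = (w + 2*(-29 + 5*(-14))/(-6 + 5*(-14)))/(S + 175) = (w + 2*(-29 - 70)/(-6 - 70))/(175 + S) = (w + 2*(-99)/(-76))/(175 + S) = (w + 2*(-1/76)*(-99))/(175 + S) = (w + 99/38)/(175 + S) = (99/38 + w)/(175 + S))
Y(-59 + 17, 175) - 1*(-3107) = (99/38 + (-59 + 17))/(175 + 175) - 1*(-3107) = (99/38 - 42)/350 + 3107 = (1/350)*(-1497/38) + 3107 = -1497/13300 + 3107 = 41321603/13300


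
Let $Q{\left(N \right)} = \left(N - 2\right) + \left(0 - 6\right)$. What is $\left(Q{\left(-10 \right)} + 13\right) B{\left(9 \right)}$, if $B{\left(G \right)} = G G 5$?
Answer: $-2025$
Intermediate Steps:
$Q{\left(N \right)} = -8 + N$ ($Q{\left(N \right)} = \left(-2 + N\right) + \left(0 - 6\right) = \left(-2 + N\right) - 6 = -8 + N$)
$B{\left(G \right)} = 5 G^{2}$ ($B{\left(G \right)} = G^{2} \cdot 5 = 5 G^{2}$)
$\left(Q{\left(-10 \right)} + 13\right) B{\left(9 \right)} = \left(\left(-8 - 10\right) + 13\right) 5 \cdot 9^{2} = \left(-18 + 13\right) 5 \cdot 81 = \left(-5\right) 405 = -2025$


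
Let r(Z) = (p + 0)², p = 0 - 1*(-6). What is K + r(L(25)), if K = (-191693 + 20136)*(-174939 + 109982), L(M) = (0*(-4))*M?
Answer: 11143828085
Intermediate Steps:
L(M) = 0 (L(M) = 0*M = 0)
p = 6 (p = 0 + 6 = 6)
K = 11143828049 (K = -171557*(-64957) = 11143828049)
r(Z) = 36 (r(Z) = (6 + 0)² = 6² = 36)
K + r(L(25)) = 11143828049 + 36 = 11143828085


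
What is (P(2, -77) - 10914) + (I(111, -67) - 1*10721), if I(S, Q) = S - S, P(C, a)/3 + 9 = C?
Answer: -21656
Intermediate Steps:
P(C, a) = -27 + 3*C
I(S, Q) = 0
(P(2, -77) - 10914) + (I(111, -67) - 1*10721) = ((-27 + 3*2) - 10914) + (0 - 1*10721) = ((-27 + 6) - 10914) + (0 - 10721) = (-21 - 10914) - 10721 = -10935 - 10721 = -21656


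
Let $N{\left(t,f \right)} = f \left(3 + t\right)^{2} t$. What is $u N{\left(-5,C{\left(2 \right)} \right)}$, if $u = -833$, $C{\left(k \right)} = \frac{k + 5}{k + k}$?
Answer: $29155$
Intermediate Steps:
$C{\left(k \right)} = \frac{5 + k}{2 k}$
$N{\left(t,f \right)} = f t \left(3 + t\right)^{2}$
$u N{\left(-5,C{\left(2 \right)} \right)} = - 833 \frac{5 + 2}{2 \cdot 2} \left(-5\right) \left(3 - 5\right)^{2} = - 833 \cdot \frac{1}{2} \cdot \frac{1}{2} \cdot 7 \left(-5\right) \left(-2\right)^{2} = - 833 \cdot \frac{7}{4} \left(-5\right) 4 = \left(-833\right) \left(-35\right) = 29155$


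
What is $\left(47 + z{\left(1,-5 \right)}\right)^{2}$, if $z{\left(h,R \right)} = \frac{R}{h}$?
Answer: $1764$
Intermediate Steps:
$\left(47 + z{\left(1,-5 \right)}\right)^{2} = \left(47 - \frac{5}{1}\right)^{2} = \left(47 - 5\right)^{2} = 42^{2} = 1764$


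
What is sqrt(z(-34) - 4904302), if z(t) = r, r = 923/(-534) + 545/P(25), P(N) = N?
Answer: 23*I*sqrt(66090993270)/2670 ≈ 2214.6*I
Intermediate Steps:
r = 53591/2670 (r = 923/(-534) + 545/25 = 923*(-1/534) + 545*(1/25) = -923/534 + 109/5 = 53591/2670 ≈ 20.072)
z(t) = 53591/2670
sqrt(z(-34) - 4904302) = sqrt(53591/2670 - 4904302) = sqrt(-13094432749/2670) = 23*I*sqrt(66090993270)/2670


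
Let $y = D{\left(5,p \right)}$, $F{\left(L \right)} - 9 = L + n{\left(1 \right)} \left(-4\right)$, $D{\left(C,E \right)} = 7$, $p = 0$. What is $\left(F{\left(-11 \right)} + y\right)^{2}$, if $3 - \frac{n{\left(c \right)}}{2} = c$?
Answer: $121$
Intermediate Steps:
$n{\left(c \right)} = 6 - 2 c$
$F{\left(L \right)} = -7 + L$ ($F{\left(L \right)} = 9 + \left(L + \left(6 - 2\right) \left(-4\right)\right) = 9 + \left(L + 4 \left(-4\right)\right) = 9 + \left(L - 16\right) = 9 + \left(-16 + L\right) = -7 + L$)
$y = 7$
$\left(F{\left(-11 \right)} + y\right)^{2} = \left(\left(-7 - 11\right) + 7\right)^{2} = \left(-18 + 7\right)^{2} = \left(-11\right)^{2} = 121$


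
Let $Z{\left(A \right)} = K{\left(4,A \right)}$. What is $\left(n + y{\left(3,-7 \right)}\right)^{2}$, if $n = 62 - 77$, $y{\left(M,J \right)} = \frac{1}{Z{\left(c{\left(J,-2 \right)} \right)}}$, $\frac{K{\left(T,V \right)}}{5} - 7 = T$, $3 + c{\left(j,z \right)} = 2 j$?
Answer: $\frac{678976}{3025} \approx 224.45$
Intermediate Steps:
$c{\left(j,z \right)} = -3 + 2 j$
$K{\left(T,V \right)} = 35 + 5 T$
$Z{\left(A \right)} = 55$ ($Z{\left(A \right)} = 35 + 5 \cdot 4 = 35 + 20 = 55$)
$y{\left(M,J \right)} = \frac{1}{55}$
$n = -15$
$\left(n + y{\left(3,-7 \right)}\right)^{2} = \left(-15 + \frac{1}{55}\right)^{2} = \left(- \frac{824}{55}\right)^{2} = \frac{678976}{3025}$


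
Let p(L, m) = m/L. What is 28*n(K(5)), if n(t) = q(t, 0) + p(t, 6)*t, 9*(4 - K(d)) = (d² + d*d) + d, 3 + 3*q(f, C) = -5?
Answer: 280/3 ≈ 93.333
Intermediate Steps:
q(f, C) = -8/3 (q(f, C) = -1 + (⅓)*(-5) = -1 - 5/3 = -8/3)
K(d) = 4 - 2*d²/9 - d/9 (K(d) = 4 - ((d² + d*d) + d)/9 = 4 - ((d² + d²) + d)/9 = 4 - (2*d² + d)/9 = 4 - (d + 2*d²)/9 = 4 + (-2*d²/9 - d/9) = 4 - 2*d²/9 - d/9)
n(t) = 10/3 (n(t) = -8/3 + (6/t)*t = -8/3 + 6 = 10/3)
28*n(K(5)) = 28*(10/3) = 280/3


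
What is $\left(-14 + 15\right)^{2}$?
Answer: $1$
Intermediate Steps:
$\left(-14 + 15\right)^{2} = 1^{2} = 1$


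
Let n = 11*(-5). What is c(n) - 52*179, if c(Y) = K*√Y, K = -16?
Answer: -9308 - 16*I*√55 ≈ -9308.0 - 118.66*I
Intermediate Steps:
n = -55
c(Y) = -16*√Y
c(n) - 52*179 = -16*I*√55 - 52*179 = -16*I*√55 - 9308 = -9308 - 16*I*√55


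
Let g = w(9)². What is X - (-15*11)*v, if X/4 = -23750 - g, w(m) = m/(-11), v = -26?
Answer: -12014414/121 ≈ -99293.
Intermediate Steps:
w(m) = -m/11 (w(m) = m*(-1/11) = -m/11)
g = 81/121 (g = (-1/11*9)² = (-9/11)² = 81/121 ≈ 0.66942)
X = -11495324/121 (X = 4*(-23750 - 1*81/121) = 4*(-23750 - 81/121) = 4*(-2873831/121) = -11495324/121 ≈ -95003.)
X - (-15*11)*v = -11495324/121 - (-15*11)*(-26) = -11495324/121 - (-165)*(-26) = -11495324/121 - 1*4290 = -11495324/121 - 4290 = -12014414/121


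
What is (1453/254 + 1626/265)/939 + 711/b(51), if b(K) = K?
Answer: 14992936163/1074469530 ≈ 13.954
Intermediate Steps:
(1453/254 + 1626/265)/939 + 711/b(51) = (1453/254 + 1626/265)/939 + 711/51 = (1453*(1/254) + 1626*(1/265))*(1/939) + 711*(1/51) = (1453/254 + 1626/265)*(1/939) + 237/17 = (798049/67310)*(1/939) + 237/17 = 798049/63204090 + 237/17 = 14992936163/1074469530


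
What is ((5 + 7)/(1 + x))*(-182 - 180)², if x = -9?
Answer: -196566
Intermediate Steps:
((5 + 7)/(1 + x))*(-182 - 180)² = ((5 + 7)/(1 - 9))*(-182 - 180)² = (12/(-8))*(-362)² = (12*(-⅛))*131044 = -3/2*131044 = -196566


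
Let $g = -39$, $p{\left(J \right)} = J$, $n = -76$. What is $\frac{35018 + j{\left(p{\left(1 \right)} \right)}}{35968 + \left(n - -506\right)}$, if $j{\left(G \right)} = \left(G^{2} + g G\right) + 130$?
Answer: $\frac{17555}{18199} \approx 0.96461$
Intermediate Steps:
$j{\left(G \right)} = 130 + G^{2} - 39 G$ ($j{\left(G \right)} = \left(G^{2} - 39 G\right) + 130 = 130 + G^{2} - 39 G$)
$\frac{35018 + j{\left(p{\left(1 \right)} \right)}}{35968 + \left(n - -506\right)} = \frac{35018 + \left(130 + 1^{2} - 39\right)}{35968 - -430} = \frac{35018 + \left(130 + 1 - 39\right)}{35968 + \left(-76 + 506\right)} = \frac{35018 + 92}{35968 + 430} = \frac{35110}{36398} = 35110 \cdot \frac{1}{36398} = \frac{17555}{18199}$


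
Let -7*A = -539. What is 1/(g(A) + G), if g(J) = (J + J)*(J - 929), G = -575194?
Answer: -1/706402 ≈ -1.4156e-6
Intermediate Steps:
A = 77 (A = -⅐*(-539) = 77)
g(J) = 2*J*(-929 + J) (g(J) = (2*J)*(-929 + J) = 2*J*(-929 + J))
1/(g(A) + G) = 1/(2*77*(-929 + 77) - 575194) = 1/(2*77*(-852) - 575194) = 1/(-131208 - 575194) = 1/(-706402) = -1/706402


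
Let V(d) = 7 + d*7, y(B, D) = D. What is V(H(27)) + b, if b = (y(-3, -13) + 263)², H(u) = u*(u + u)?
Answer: 72713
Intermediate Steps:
H(u) = 2*u² (H(u) = u*(2*u) = 2*u²)
V(d) = 7 + 7*d
b = 62500 (b = (-13 + 263)² = 250² = 62500)
V(H(27)) + b = (7 + 7*(2*27²)) + 62500 = (7 + 7*(2*729)) + 62500 = (7 + 7*1458) + 62500 = (7 + 10206) + 62500 = 10213 + 62500 = 72713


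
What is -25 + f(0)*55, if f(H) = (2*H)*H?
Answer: -25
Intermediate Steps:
f(H) = 2*H²
-25 + f(0)*55 = -25 + (2*0²)*55 = -25 + (2*0)*55 = -25 + 0*55 = -25 + 0 = -25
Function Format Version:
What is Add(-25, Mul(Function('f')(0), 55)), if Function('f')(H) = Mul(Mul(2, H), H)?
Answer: -25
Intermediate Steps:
Function('f')(H) = Mul(2, Pow(H, 2))
Add(-25, Mul(Function('f')(0), 55)) = Add(-25, Mul(Mul(2, Pow(0, 2)), 55)) = Add(-25, Mul(Mul(2, 0), 55)) = Add(-25, Mul(0, 55)) = Add(-25, 0) = -25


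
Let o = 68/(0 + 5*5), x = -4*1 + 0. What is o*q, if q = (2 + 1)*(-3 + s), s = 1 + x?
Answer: -1224/25 ≈ -48.960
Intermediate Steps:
x = -4 (x = -4 + 0 = -4)
o = 68/25 (o = 68/(0 + 25) = 68/25 ≈ 2.7200)
s = -3 (s = 1 - 4 = -3)
q = -18 (q = (2 + 1)*(-3 - 3) = 3*(-6) = -18)
o*q = (68/25)*(-18) = -1224/25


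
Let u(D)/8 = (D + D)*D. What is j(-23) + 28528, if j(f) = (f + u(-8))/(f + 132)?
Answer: 3110553/109 ≈ 28537.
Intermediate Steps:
u(D) = 16*D**2 (u(D) = 8*((D + D)*D) = 8*((2*D)*D) = 8*(2*D**2) = 16*D**2)
j(f) = (1024 + f)/(132 + f) (j(f) = (f + 16*(-8)**2)/(f + 132) = (f + 16*64)/(132 + f) = (f + 1024)/(132 + f) = (1024 + f)/(132 + f))
j(-23) + 28528 = (1024 - 23)/(132 - 23) + 28528 = 1001/109 + 28528 = 3110553/109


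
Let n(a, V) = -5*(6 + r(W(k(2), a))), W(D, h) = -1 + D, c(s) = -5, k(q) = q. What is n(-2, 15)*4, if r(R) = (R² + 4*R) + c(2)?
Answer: -120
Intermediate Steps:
r(R) = -5 + R² + 4*R (r(R) = (R² + 4*R) - 5 = -5 + R² + 4*R)
n(a, V) = -30 (n(a, V) = -5*(6 + (-5 + (-1 + 2)² + 4*(-1 + 2))) = -5*(6 + (-5 + 1² + 4*1)) = -5*(6 + (-5 + 1 + 4)) = -5*(6 + 0) = -5*6 = -30)
n(-2, 15)*4 = -30*4 = -120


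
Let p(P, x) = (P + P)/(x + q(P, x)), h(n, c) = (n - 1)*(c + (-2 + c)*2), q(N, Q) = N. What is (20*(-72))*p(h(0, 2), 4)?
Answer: 2880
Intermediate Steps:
h(n, c) = (-1 + n)*(-4 + 3*c) (h(n, c) = (-1 + n)*(c + (-4 + 2*c)) = (-1 + n)*(-4 + 3*c))
p(P, x) = 2*P/(P + x) (p(P, x) = (P + P)/(x + P) = (2*P)/(P + x) = 2*P/(P + x))
(20*(-72))*p(h(0, 2), 4) = (20*(-72))*(2*(4 - 4*0 - 3*2 + 3*2*0)/((4 - 4*0 - 3*2 + 3*2*0) + 4)) = -2880*(4 + 0 - 6 + 0)/((4 + 0 - 6 + 0) + 4) = -2880*(-2)/(-2 + 4) = -2880*(-2)/2 = -1440*(-2) = 2880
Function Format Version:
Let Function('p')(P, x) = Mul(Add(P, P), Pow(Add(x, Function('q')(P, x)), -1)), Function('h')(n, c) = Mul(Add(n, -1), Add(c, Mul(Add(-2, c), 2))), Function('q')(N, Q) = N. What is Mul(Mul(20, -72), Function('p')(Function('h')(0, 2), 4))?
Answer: 2880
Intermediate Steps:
Function('h')(n, c) = Mul(Add(-1, n), Add(-4, Mul(3, c))) (Function('h')(n, c) = Mul(Add(-1, n), Add(c, Add(-4, Mul(2, c)))) = Mul(Add(-1, n), Add(-4, Mul(3, c))))
Function('p')(P, x) = Mul(2, P, Pow(Add(P, x), -1)) (Function('p')(P, x) = Mul(Add(P, P), Pow(Add(x, P), -1)) = Mul(Mul(2, P), Pow(Add(P, x), -1)) = Mul(2, P, Pow(Add(P, x), -1)))
Mul(Mul(20, -72), Function('p')(Function('h')(0, 2), 4)) = Mul(Mul(20, -72), Mul(2, Add(4, Mul(-4, 0), Mul(-3, 2), Mul(3, 2, 0)), Pow(Add(Add(4, Mul(-4, 0), Mul(-3, 2), Mul(3, 2, 0)), 4), -1))) = Mul(-1440, Mul(2, Add(4, 0, -6, 0), Pow(Add(Add(4, 0, -6, 0), 4), -1))) = Mul(-1440, Mul(2, -2, Pow(Add(-2, 4), -1))) = Mul(-1440, Mul(2, -2, Pow(2, -1))) = Mul(-1440, Mul(2, -2, Rational(1, 2))) = Mul(-1440, -2) = 2880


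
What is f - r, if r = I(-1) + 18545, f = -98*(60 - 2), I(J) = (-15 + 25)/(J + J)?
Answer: -24224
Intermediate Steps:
I(J) = 5/J (I(J) = 10/((2*J)) = 10*(1/(2*J)) = 5/J)
f = -5684 (f = -98*58 = -5684)
r = 18540 (r = 5/(-1) + 18545 = 5*(-1) + 18545 = -5 + 18545 = 18540)
f - r = -5684 - 1*18540 = -5684 - 18540 = -24224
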